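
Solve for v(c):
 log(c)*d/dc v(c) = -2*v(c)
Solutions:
 v(c) = C1*exp(-2*li(c))


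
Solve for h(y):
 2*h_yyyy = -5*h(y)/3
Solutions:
 h(y) = (C1*sin(10^(1/4)*3^(3/4)*y/6) + C2*cos(10^(1/4)*3^(3/4)*y/6))*exp(-10^(1/4)*3^(3/4)*y/6) + (C3*sin(10^(1/4)*3^(3/4)*y/6) + C4*cos(10^(1/4)*3^(3/4)*y/6))*exp(10^(1/4)*3^(3/4)*y/6)


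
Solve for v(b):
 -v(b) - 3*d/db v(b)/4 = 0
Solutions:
 v(b) = C1*exp(-4*b/3)


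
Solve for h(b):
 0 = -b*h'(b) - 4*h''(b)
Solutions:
 h(b) = C1 + C2*erf(sqrt(2)*b/4)


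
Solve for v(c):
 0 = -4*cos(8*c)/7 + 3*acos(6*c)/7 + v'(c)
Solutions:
 v(c) = C1 - 3*c*acos(6*c)/7 + sqrt(1 - 36*c^2)/14 + sin(8*c)/14


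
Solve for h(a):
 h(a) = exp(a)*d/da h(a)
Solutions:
 h(a) = C1*exp(-exp(-a))


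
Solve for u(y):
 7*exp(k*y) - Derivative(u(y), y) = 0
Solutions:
 u(y) = C1 + 7*exp(k*y)/k


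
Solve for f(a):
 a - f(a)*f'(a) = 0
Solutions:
 f(a) = -sqrt(C1 + a^2)
 f(a) = sqrt(C1 + a^2)


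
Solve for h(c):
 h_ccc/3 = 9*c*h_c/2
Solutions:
 h(c) = C1 + Integral(C2*airyai(3*2^(2/3)*c/2) + C3*airybi(3*2^(2/3)*c/2), c)


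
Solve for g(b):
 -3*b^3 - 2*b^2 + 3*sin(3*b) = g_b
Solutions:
 g(b) = C1 - 3*b^4/4 - 2*b^3/3 - cos(3*b)


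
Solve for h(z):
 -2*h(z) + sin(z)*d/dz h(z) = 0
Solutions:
 h(z) = C1*(cos(z) - 1)/(cos(z) + 1)


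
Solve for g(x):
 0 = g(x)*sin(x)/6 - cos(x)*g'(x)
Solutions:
 g(x) = C1/cos(x)^(1/6)


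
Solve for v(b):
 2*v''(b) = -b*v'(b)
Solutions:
 v(b) = C1 + C2*erf(b/2)


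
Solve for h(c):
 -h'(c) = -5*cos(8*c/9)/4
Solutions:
 h(c) = C1 + 45*sin(8*c/9)/32


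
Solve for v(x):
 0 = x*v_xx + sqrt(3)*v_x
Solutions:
 v(x) = C1 + C2*x^(1 - sqrt(3))


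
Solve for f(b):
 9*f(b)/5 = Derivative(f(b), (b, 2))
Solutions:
 f(b) = C1*exp(-3*sqrt(5)*b/5) + C2*exp(3*sqrt(5)*b/5)


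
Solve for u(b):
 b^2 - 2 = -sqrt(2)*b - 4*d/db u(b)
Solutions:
 u(b) = C1 - b^3/12 - sqrt(2)*b^2/8 + b/2


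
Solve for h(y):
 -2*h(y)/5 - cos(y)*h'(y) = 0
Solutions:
 h(y) = C1*(sin(y) - 1)^(1/5)/(sin(y) + 1)^(1/5)


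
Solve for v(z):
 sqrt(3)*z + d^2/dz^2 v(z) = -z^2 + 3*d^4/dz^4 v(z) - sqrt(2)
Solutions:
 v(z) = C1 + C2*z + C3*exp(-sqrt(3)*z/3) + C4*exp(sqrt(3)*z/3) - z^4/12 - sqrt(3)*z^3/6 + z^2*(-3 - sqrt(2)/2)


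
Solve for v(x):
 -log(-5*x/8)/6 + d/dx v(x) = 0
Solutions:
 v(x) = C1 + x*log(-x)/6 + x*(-3*log(2) - 1 + log(5))/6


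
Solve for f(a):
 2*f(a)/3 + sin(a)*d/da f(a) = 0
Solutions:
 f(a) = C1*(cos(a) + 1)^(1/3)/(cos(a) - 1)^(1/3)


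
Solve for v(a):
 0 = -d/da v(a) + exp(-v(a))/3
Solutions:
 v(a) = log(C1 + a/3)


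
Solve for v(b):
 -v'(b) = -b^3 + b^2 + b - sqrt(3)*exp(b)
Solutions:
 v(b) = C1 + b^4/4 - b^3/3 - b^2/2 + sqrt(3)*exp(b)


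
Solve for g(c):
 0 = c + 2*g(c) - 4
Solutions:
 g(c) = 2 - c/2


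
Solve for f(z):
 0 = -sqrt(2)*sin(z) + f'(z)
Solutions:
 f(z) = C1 - sqrt(2)*cos(z)


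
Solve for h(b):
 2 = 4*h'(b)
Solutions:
 h(b) = C1 + b/2


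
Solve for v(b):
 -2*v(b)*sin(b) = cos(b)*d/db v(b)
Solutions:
 v(b) = C1*cos(b)^2


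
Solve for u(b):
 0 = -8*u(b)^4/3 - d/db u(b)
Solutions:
 u(b) = (-1 - sqrt(3)*I)*(1/(C1 + 8*b))^(1/3)/2
 u(b) = (-1 + sqrt(3)*I)*(1/(C1 + 8*b))^(1/3)/2
 u(b) = (1/(C1 + 8*b))^(1/3)


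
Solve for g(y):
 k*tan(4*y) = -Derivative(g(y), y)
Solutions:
 g(y) = C1 + k*log(cos(4*y))/4


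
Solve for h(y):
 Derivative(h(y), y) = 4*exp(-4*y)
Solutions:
 h(y) = C1 - exp(-4*y)


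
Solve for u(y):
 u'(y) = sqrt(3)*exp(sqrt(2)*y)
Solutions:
 u(y) = C1 + sqrt(6)*exp(sqrt(2)*y)/2


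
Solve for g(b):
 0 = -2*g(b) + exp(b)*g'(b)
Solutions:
 g(b) = C1*exp(-2*exp(-b))


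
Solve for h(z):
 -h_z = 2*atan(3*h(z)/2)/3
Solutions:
 Integral(1/atan(3*_y/2), (_y, h(z))) = C1 - 2*z/3


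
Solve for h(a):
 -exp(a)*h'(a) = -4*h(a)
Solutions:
 h(a) = C1*exp(-4*exp(-a))


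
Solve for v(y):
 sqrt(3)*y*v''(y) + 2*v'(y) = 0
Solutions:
 v(y) = C1 + C2*y^(1 - 2*sqrt(3)/3)


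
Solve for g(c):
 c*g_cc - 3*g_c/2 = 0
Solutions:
 g(c) = C1 + C2*c^(5/2)


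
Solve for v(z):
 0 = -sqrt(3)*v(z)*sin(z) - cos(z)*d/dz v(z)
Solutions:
 v(z) = C1*cos(z)^(sqrt(3))


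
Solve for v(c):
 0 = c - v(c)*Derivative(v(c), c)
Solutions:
 v(c) = -sqrt(C1 + c^2)
 v(c) = sqrt(C1 + c^2)


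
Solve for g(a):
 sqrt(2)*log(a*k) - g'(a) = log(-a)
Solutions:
 g(a) = C1 + a*(sqrt(2)*log(-k) - sqrt(2) + 1) - a*(1 - sqrt(2))*log(-a)


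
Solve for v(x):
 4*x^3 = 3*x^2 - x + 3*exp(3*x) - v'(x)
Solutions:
 v(x) = C1 - x^4 + x^3 - x^2/2 + exp(3*x)


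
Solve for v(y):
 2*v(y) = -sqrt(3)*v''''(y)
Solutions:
 v(y) = (C1*sin(2^(3/4)*3^(7/8)*y/6) + C2*cos(2^(3/4)*3^(7/8)*y/6))*exp(-2^(3/4)*3^(7/8)*y/6) + (C3*sin(2^(3/4)*3^(7/8)*y/6) + C4*cos(2^(3/4)*3^(7/8)*y/6))*exp(2^(3/4)*3^(7/8)*y/6)


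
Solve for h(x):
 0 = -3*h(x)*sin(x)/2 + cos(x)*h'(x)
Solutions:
 h(x) = C1/cos(x)^(3/2)


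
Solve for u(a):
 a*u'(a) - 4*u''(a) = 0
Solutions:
 u(a) = C1 + C2*erfi(sqrt(2)*a/4)


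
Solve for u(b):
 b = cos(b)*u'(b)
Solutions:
 u(b) = C1 + Integral(b/cos(b), b)


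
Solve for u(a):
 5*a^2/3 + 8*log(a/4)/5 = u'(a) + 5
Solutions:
 u(a) = C1 + 5*a^3/9 + 8*a*log(a)/5 - 33*a/5 - 16*a*log(2)/5


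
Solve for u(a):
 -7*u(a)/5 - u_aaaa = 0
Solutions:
 u(a) = (C1*sin(sqrt(2)*5^(3/4)*7^(1/4)*a/10) + C2*cos(sqrt(2)*5^(3/4)*7^(1/4)*a/10))*exp(-sqrt(2)*5^(3/4)*7^(1/4)*a/10) + (C3*sin(sqrt(2)*5^(3/4)*7^(1/4)*a/10) + C4*cos(sqrt(2)*5^(3/4)*7^(1/4)*a/10))*exp(sqrt(2)*5^(3/4)*7^(1/4)*a/10)


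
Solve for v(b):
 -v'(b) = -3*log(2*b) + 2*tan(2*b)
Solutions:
 v(b) = C1 + 3*b*log(b) - 3*b + 3*b*log(2) + log(cos(2*b))


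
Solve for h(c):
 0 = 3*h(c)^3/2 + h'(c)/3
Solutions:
 h(c) = -sqrt(-1/(C1 - 9*c))
 h(c) = sqrt(-1/(C1 - 9*c))


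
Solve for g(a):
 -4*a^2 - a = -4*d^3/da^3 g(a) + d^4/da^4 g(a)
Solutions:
 g(a) = C1 + C2*a + C3*a^2 + C4*exp(4*a) + a^5/60 + a^4/32 + a^3/32


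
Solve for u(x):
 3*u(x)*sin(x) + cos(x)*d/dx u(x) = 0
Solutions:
 u(x) = C1*cos(x)^3


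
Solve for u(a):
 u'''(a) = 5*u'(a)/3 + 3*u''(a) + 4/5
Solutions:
 u(a) = C1 + C2*exp(a*(9 - sqrt(141))/6) + C3*exp(a*(9 + sqrt(141))/6) - 12*a/25


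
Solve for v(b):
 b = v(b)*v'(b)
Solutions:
 v(b) = -sqrt(C1 + b^2)
 v(b) = sqrt(C1 + b^2)


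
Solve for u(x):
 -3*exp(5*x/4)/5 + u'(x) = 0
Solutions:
 u(x) = C1 + 12*exp(5*x/4)/25


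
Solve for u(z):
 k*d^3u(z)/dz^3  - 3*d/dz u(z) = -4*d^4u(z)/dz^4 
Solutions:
 u(z) = C1 + C2*exp(-z*(k^2/(k^3 + sqrt(-k^6 + (k^3 - 648)^2) - 648)^(1/3) + k + (k^3 + sqrt(-k^6 + (k^3 - 648)^2) - 648)^(1/3))/12) + C3*exp(z*(-4*k^2/((-1 + sqrt(3)*I)*(k^3 + sqrt(-k^6 + (k^3 - 648)^2) - 648)^(1/3)) - 2*k + (k^3 + sqrt(-k^6 + (k^3 - 648)^2) - 648)^(1/3) - sqrt(3)*I*(k^3 + sqrt(-k^6 + (k^3 - 648)^2) - 648)^(1/3))/24) + C4*exp(z*(4*k^2/((1 + sqrt(3)*I)*(k^3 + sqrt(-k^6 + (k^3 - 648)^2) - 648)^(1/3)) - 2*k + (k^3 + sqrt(-k^6 + (k^3 - 648)^2) - 648)^(1/3) + sqrt(3)*I*(k^3 + sqrt(-k^6 + (k^3 - 648)^2) - 648)^(1/3))/24)


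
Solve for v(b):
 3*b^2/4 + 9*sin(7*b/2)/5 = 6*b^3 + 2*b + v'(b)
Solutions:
 v(b) = C1 - 3*b^4/2 + b^3/4 - b^2 - 18*cos(7*b/2)/35


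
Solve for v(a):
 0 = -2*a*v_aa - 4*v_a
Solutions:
 v(a) = C1 + C2/a


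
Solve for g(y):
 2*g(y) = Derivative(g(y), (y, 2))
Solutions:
 g(y) = C1*exp(-sqrt(2)*y) + C2*exp(sqrt(2)*y)


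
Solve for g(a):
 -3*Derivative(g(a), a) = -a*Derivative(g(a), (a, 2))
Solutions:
 g(a) = C1 + C2*a^4


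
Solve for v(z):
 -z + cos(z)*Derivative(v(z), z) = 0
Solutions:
 v(z) = C1 + Integral(z/cos(z), z)


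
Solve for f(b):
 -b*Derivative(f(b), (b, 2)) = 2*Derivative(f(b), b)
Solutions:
 f(b) = C1 + C2/b


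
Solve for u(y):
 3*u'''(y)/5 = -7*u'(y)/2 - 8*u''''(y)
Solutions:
 u(y) = C1 + C2*exp(y*(-2 + (20*sqrt(490070) + 14001)^(-1/3) + (20*sqrt(490070) + 14001)^(1/3))/80)*sin(sqrt(3)*y*(-(20*sqrt(490070) + 14001)^(1/3) + (20*sqrt(490070) + 14001)^(-1/3))/80) + C3*exp(y*(-2 + (20*sqrt(490070) + 14001)^(-1/3) + (20*sqrt(490070) + 14001)^(1/3))/80)*cos(sqrt(3)*y*(-(20*sqrt(490070) + 14001)^(1/3) + (20*sqrt(490070) + 14001)^(-1/3))/80) + C4*exp(-y*((20*sqrt(490070) + 14001)^(-1/3) + 1 + (20*sqrt(490070) + 14001)^(1/3))/40)


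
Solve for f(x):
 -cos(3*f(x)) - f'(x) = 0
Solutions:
 f(x) = -asin((C1 + exp(6*x))/(C1 - exp(6*x)))/3 + pi/3
 f(x) = asin((C1 + exp(6*x))/(C1 - exp(6*x)))/3


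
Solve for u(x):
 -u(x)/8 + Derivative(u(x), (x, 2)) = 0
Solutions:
 u(x) = C1*exp(-sqrt(2)*x/4) + C2*exp(sqrt(2)*x/4)


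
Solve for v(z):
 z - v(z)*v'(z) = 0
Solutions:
 v(z) = -sqrt(C1 + z^2)
 v(z) = sqrt(C1 + z^2)


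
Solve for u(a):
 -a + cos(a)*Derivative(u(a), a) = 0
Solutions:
 u(a) = C1 + Integral(a/cos(a), a)


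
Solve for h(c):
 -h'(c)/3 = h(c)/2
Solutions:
 h(c) = C1*exp(-3*c/2)


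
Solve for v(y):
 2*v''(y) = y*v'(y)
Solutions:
 v(y) = C1 + C2*erfi(y/2)


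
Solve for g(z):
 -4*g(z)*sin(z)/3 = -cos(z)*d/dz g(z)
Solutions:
 g(z) = C1/cos(z)^(4/3)


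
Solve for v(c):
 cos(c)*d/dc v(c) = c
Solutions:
 v(c) = C1 + Integral(c/cos(c), c)


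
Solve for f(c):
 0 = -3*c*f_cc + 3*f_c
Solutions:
 f(c) = C1 + C2*c^2


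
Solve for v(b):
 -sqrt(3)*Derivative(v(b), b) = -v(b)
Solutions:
 v(b) = C1*exp(sqrt(3)*b/3)


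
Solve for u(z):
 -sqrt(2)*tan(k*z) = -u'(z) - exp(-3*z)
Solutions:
 u(z) = C1 - Piecewise((-exp(-3*z)/3 - sqrt(2)*log(tan(k*z)^2 + 1)/(2*k), Ne(k, 0)), (-exp(-3*z)/3, True))


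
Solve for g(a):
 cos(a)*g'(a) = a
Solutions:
 g(a) = C1 + Integral(a/cos(a), a)


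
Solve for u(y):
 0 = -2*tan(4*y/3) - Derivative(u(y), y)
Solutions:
 u(y) = C1 + 3*log(cos(4*y/3))/2


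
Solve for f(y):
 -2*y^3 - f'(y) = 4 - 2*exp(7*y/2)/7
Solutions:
 f(y) = C1 - y^4/2 - 4*y + 4*exp(7*y/2)/49


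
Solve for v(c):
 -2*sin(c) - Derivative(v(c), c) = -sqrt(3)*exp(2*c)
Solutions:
 v(c) = C1 + sqrt(3)*exp(2*c)/2 + 2*cos(c)


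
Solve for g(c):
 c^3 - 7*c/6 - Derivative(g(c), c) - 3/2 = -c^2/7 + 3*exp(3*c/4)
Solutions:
 g(c) = C1 + c^4/4 + c^3/21 - 7*c^2/12 - 3*c/2 - 4*exp(3*c/4)


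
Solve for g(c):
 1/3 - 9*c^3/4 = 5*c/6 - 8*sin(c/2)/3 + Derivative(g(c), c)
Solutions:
 g(c) = C1 - 9*c^4/16 - 5*c^2/12 + c/3 - 16*cos(c/2)/3


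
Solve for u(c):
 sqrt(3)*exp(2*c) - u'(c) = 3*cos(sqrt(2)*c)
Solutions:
 u(c) = C1 + sqrt(3)*exp(2*c)/2 - 3*sqrt(2)*sin(sqrt(2)*c)/2


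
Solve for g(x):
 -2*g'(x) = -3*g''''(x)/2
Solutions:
 g(x) = C1 + C4*exp(6^(2/3)*x/3) + (C2*sin(2^(2/3)*3^(1/6)*x/2) + C3*cos(2^(2/3)*3^(1/6)*x/2))*exp(-6^(2/3)*x/6)


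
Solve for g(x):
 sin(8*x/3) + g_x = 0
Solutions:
 g(x) = C1 + 3*cos(8*x/3)/8


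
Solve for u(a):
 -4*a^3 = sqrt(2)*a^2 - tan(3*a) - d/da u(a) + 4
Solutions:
 u(a) = C1 + a^4 + sqrt(2)*a^3/3 + 4*a + log(cos(3*a))/3


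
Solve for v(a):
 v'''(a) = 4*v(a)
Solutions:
 v(a) = C3*exp(2^(2/3)*a) + (C1*sin(2^(2/3)*sqrt(3)*a/2) + C2*cos(2^(2/3)*sqrt(3)*a/2))*exp(-2^(2/3)*a/2)


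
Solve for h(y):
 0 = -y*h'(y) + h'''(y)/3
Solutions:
 h(y) = C1 + Integral(C2*airyai(3^(1/3)*y) + C3*airybi(3^(1/3)*y), y)


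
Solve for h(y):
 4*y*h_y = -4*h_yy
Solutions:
 h(y) = C1 + C2*erf(sqrt(2)*y/2)


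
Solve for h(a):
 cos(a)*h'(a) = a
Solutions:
 h(a) = C1 + Integral(a/cos(a), a)


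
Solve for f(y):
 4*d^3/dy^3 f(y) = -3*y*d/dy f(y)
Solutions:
 f(y) = C1 + Integral(C2*airyai(-6^(1/3)*y/2) + C3*airybi(-6^(1/3)*y/2), y)


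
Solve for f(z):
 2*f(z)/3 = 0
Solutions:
 f(z) = 0


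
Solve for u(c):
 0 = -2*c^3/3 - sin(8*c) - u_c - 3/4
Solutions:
 u(c) = C1 - c^4/6 - 3*c/4 + cos(8*c)/8


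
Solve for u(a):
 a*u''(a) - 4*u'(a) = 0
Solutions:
 u(a) = C1 + C2*a^5


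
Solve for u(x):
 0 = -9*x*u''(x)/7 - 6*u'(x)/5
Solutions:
 u(x) = C1 + C2*x^(1/15)


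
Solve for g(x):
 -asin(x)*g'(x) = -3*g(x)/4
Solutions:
 g(x) = C1*exp(3*Integral(1/asin(x), x)/4)


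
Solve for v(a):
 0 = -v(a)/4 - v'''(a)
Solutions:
 v(a) = C3*exp(-2^(1/3)*a/2) + (C1*sin(2^(1/3)*sqrt(3)*a/4) + C2*cos(2^(1/3)*sqrt(3)*a/4))*exp(2^(1/3)*a/4)


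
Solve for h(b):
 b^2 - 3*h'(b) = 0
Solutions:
 h(b) = C1 + b^3/9


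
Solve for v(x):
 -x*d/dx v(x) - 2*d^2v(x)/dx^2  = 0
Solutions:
 v(x) = C1 + C2*erf(x/2)


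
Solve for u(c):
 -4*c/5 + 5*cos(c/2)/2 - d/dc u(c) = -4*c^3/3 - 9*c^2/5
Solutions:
 u(c) = C1 + c^4/3 + 3*c^3/5 - 2*c^2/5 + 5*sin(c/2)


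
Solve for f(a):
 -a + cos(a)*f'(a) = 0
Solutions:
 f(a) = C1 + Integral(a/cos(a), a)


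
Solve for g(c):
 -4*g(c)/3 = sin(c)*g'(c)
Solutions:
 g(c) = C1*(cos(c) + 1)^(2/3)/(cos(c) - 1)^(2/3)


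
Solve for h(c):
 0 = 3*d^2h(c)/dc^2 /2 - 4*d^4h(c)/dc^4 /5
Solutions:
 h(c) = C1 + C2*c + C3*exp(-sqrt(30)*c/4) + C4*exp(sqrt(30)*c/4)


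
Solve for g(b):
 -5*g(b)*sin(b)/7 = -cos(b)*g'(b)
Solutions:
 g(b) = C1/cos(b)^(5/7)


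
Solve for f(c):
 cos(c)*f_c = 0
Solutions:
 f(c) = C1


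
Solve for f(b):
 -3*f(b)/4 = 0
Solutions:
 f(b) = 0


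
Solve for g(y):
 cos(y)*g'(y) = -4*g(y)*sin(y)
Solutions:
 g(y) = C1*cos(y)^4


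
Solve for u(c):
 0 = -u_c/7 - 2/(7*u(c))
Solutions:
 u(c) = -sqrt(C1 - 4*c)
 u(c) = sqrt(C1 - 4*c)


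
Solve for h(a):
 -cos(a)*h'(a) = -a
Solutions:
 h(a) = C1 + Integral(a/cos(a), a)


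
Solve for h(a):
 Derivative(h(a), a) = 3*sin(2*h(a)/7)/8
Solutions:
 -3*a/8 + 7*log(cos(2*h(a)/7) - 1)/4 - 7*log(cos(2*h(a)/7) + 1)/4 = C1


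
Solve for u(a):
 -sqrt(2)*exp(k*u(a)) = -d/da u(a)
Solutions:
 u(a) = Piecewise((log(-1/(C1*k + sqrt(2)*a*k))/k, Ne(k, 0)), (nan, True))
 u(a) = Piecewise((C1 + sqrt(2)*a, Eq(k, 0)), (nan, True))


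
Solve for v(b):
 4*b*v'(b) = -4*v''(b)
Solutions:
 v(b) = C1 + C2*erf(sqrt(2)*b/2)


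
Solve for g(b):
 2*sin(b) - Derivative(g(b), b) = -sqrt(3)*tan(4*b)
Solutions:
 g(b) = C1 - sqrt(3)*log(cos(4*b))/4 - 2*cos(b)


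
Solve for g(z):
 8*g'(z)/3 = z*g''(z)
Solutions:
 g(z) = C1 + C2*z^(11/3)


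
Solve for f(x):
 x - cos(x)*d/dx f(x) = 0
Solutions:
 f(x) = C1 + Integral(x/cos(x), x)


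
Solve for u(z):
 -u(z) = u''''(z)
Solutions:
 u(z) = (C1*sin(sqrt(2)*z/2) + C2*cos(sqrt(2)*z/2))*exp(-sqrt(2)*z/2) + (C3*sin(sqrt(2)*z/2) + C4*cos(sqrt(2)*z/2))*exp(sqrt(2)*z/2)


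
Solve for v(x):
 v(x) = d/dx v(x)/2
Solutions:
 v(x) = C1*exp(2*x)


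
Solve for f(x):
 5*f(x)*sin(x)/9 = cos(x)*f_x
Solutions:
 f(x) = C1/cos(x)^(5/9)


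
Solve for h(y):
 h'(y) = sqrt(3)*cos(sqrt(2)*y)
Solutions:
 h(y) = C1 + sqrt(6)*sin(sqrt(2)*y)/2


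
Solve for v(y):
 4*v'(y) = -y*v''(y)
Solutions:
 v(y) = C1 + C2/y^3


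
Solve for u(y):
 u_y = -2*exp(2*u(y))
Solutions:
 u(y) = log(-sqrt(-1/(C1 - 2*y))) - log(2)/2
 u(y) = log(-1/(C1 - 2*y))/2 - log(2)/2


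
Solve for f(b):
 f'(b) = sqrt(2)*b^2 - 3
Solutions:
 f(b) = C1 + sqrt(2)*b^3/3 - 3*b


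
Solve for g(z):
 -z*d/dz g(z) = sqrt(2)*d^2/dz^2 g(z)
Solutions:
 g(z) = C1 + C2*erf(2^(1/4)*z/2)


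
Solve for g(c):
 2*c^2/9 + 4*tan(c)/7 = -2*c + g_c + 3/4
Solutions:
 g(c) = C1 + 2*c^3/27 + c^2 - 3*c/4 - 4*log(cos(c))/7


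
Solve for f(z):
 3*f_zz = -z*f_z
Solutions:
 f(z) = C1 + C2*erf(sqrt(6)*z/6)


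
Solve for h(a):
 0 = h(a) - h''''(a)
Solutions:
 h(a) = C1*exp(-a) + C2*exp(a) + C3*sin(a) + C4*cos(a)


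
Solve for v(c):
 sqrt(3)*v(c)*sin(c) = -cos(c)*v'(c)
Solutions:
 v(c) = C1*cos(c)^(sqrt(3))


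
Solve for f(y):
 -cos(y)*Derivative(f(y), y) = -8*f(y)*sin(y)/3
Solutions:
 f(y) = C1/cos(y)^(8/3)


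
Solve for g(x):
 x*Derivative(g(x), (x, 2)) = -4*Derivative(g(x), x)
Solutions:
 g(x) = C1 + C2/x^3


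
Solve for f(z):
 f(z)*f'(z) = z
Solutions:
 f(z) = -sqrt(C1 + z^2)
 f(z) = sqrt(C1 + z^2)


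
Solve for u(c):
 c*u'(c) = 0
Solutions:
 u(c) = C1


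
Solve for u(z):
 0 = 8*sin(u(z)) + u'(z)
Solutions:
 u(z) = -acos((-C1 - exp(16*z))/(C1 - exp(16*z))) + 2*pi
 u(z) = acos((-C1 - exp(16*z))/(C1 - exp(16*z)))


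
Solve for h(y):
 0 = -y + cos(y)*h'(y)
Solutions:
 h(y) = C1 + Integral(y/cos(y), y)


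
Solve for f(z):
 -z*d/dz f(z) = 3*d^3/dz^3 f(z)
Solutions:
 f(z) = C1 + Integral(C2*airyai(-3^(2/3)*z/3) + C3*airybi(-3^(2/3)*z/3), z)


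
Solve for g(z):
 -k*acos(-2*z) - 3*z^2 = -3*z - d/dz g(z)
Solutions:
 g(z) = C1 + k*(z*acos(-2*z) + sqrt(1 - 4*z^2)/2) + z^3 - 3*z^2/2


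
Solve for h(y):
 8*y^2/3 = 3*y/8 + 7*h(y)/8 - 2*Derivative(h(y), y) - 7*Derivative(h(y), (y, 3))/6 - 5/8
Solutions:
 h(y) = C1*exp(7^(1/3)*y*(-(147 + sqrt(50281))^(1/3) + 16*7^(1/3)/(147 + sqrt(50281))^(1/3))/28)*sin(sqrt(3)*7^(1/3)*y*(16*7^(1/3)/(147 + sqrt(50281))^(1/3) + (147 + sqrt(50281))^(1/3))/28) + C2*exp(7^(1/3)*y*(-(147 + sqrt(50281))^(1/3) + 16*7^(1/3)/(147 + sqrt(50281))^(1/3))/28)*cos(sqrt(3)*7^(1/3)*y*(16*7^(1/3)/(147 + sqrt(50281))^(1/3) + (147 + sqrt(50281))^(1/3))/28) + C3*exp(-7^(1/3)*y*(-(147 + sqrt(50281))^(1/3) + 16*7^(1/3)/(147 + sqrt(50281))^(1/3))/14) + 64*y^2/21 + 1985*y/147 + 32495/1029


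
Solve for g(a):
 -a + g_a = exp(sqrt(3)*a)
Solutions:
 g(a) = C1 + a^2/2 + sqrt(3)*exp(sqrt(3)*a)/3


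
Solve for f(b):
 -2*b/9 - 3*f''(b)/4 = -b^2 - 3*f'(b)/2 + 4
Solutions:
 f(b) = C1 + C2*exp(2*b) - 2*b^3/9 - 7*b^2/27 + 65*b/27


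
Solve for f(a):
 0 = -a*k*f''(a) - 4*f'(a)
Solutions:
 f(a) = C1 + a^(((re(k) - 4)*re(k) + im(k)^2)/(re(k)^2 + im(k)^2))*(C2*sin(4*log(a)*Abs(im(k))/(re(k)^2 + im(k)^2)) + C3*cos(4*log(a)*im(k)/(re(k)^2 + im(k)^2)))


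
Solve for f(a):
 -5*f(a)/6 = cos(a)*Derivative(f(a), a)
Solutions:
 f(a) = C1*(sin(a) - 1)^(5/12)/(sin(a) + 1)^(5/12)


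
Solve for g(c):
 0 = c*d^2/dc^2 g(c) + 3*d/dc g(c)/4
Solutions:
 g(c) = C1 + C2*c^(1/4)


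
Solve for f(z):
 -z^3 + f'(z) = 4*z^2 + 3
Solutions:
 f(z) = C1 + z^4/4 + 4*z^3/3 + 3*z


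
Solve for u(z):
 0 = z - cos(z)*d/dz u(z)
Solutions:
 u(z) = C1 + Integral(z/cos(z), z)


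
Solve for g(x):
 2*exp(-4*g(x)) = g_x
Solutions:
 g(x) = log(-I*(C1 + 8*x)^(1/4))
 g(x) = log(I*(C1 + 8*x)^(1/4))
 g(x) = log(-(C1 + 8*x)^(1/4))
 g(x) = log(C1 + 8*x)/4


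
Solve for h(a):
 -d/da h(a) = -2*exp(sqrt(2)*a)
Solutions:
 h(a) = C1 + sqrt(2)*exp(sqrt(2)*a)


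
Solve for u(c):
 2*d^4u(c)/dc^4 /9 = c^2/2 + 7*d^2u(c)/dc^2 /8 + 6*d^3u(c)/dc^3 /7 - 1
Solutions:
 u(c) = C1 + C2*c + C3*exp(3*c*(18 - sqrt(667))/28) + C4*exp(3*c*(18 + sqrt(667))/28) - c^4/21 + 64*c^3/343 - 18460*c^2/151263


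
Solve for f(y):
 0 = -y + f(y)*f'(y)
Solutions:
 f(y) = -sqrt(C1 + y^2)
 f(y) = sqrt(C1 + y^2)


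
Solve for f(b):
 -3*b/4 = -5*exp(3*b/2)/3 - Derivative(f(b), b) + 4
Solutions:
 f(b) = C1 + 3*b^2/8 + 4*b - 10*exp(3*b/2)/9


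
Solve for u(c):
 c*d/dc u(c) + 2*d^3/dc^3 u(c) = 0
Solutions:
 u(c) = C1 + Integral(C2*airyai(-2^(2/3)*c/2) + C3*airybi(-2^(2/3)*c/2), c)


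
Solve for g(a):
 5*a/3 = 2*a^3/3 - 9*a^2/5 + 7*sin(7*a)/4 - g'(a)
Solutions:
 g(a) = C1 + a^4/6 - 3*a^3/5 - 5*a^2/6 - cos(7*a)/4


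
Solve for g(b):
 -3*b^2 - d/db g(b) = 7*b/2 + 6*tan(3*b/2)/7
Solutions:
 g(b) = C1 - b^3 - 7*b^2/4 + 4*log(cos(3*b/2))/7


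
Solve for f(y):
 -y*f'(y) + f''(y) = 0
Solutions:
 f(y) = C1 + C2*erfi(sqrt(2)*y/2)


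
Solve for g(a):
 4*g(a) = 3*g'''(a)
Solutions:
 g(a) = C3*exp(6^(2/3)*a/3) + (C1*sin(2^(2/3)*3^(1/6)*a/2) + C2*cos(2^(2/3)*3^(1/6)*a/2))*exp(-6^(2/3)*a/6)


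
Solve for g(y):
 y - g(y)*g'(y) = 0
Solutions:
 g(y) = -sqrt(C1 + y^2)
 g(y) = sqrt(C1 + y^2)


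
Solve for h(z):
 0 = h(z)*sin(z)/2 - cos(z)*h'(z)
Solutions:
 h(z) = C1/sqrt(cos(z))


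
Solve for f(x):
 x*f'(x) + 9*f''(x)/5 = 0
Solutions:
 f(x) = C1 + C2*erf(sqrt(10)*x/6)


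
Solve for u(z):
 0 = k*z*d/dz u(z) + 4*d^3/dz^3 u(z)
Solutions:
 u(z) = C1 + Integral(C2*airyai(2^(1/3)*z*(-k)^(1/3)/2) + C3*airybi(2^(1/3)*z*(-k)^(1/3)/2), z)


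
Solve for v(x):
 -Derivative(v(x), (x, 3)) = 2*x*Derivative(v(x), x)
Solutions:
 v(x) = C1 + Integral(C2*airyai(-2^(1/3)*x) + C3*airybi(-2^(1/3)*x), x)


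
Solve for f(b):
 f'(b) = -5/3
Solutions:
 f(b) = C1 - 5*b/3


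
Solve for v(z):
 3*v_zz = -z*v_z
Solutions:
 v(z) = C1 + C2*erf(sqrt(6)*z/6)


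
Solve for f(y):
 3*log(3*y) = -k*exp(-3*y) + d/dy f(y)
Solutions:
 f(y) = C1 - k*exp(-3*y)/3 + 3*y*log(y) + 3*y*(-1 + log(3))


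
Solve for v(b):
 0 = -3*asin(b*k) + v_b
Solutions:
 v(b) = C1 + 3*Piecewise((b*asin(b*k) + sqrt(-b^2*k^2 + 1)/k, Ne(k, 0)), (0, True))


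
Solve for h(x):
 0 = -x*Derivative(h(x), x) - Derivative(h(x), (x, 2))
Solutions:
 h(x) = C1 + C2*erf(sqrt(2)*x/2)


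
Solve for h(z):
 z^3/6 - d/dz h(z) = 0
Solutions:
 h(z) = C1 + z^4/24


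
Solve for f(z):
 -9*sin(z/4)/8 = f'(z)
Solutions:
 f(z) = C1 + 9*cos(z/4)/2


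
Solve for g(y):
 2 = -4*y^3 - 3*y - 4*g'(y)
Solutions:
 g(y) = C1 - y^4/4 - 3*y^2/8 - y/2


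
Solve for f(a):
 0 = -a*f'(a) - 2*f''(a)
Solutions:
 f(a) = C1 + C2*erf(a/2)


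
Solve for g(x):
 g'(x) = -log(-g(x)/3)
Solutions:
 Integral(1/(log(-_y) - log(3)), (_y, g(x))) = C1 - x


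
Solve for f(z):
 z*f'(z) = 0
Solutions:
 f(z) = C1


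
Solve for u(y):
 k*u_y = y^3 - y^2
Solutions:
 u(y) = C1 + y^4/(4*k) - y^3/(3*k)


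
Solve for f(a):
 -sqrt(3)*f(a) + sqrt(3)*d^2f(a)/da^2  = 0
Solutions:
 f(a) = C1*exp(-a) + C2*exp(a)


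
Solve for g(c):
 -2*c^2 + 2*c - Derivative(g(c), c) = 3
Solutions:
 g(c) = C1 - 2*c^3/3 + c^2 - 3*c


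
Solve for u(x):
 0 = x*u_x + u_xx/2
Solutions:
 u(x) = C1 + C2*erf(x)


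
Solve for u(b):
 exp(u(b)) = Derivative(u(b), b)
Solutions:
 u(b) = log(-1/(C1 + b))


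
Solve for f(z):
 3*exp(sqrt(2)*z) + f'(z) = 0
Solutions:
 f(z) = C1 - 3*sqrt(2)*exp(sqrt(2)*z)/2


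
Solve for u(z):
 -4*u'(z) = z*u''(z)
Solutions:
 u(z) = C1 + C2/z^3


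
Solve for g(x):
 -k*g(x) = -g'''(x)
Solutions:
 g(x) = C1*exp(k^(1/3)*x) + C2*exp(k^(1/3)*x*(-1 + sqrt(3)*I)/2) + C3*exp(-k^(1/3)*x*(1 + sqrt(3)*I)/2)


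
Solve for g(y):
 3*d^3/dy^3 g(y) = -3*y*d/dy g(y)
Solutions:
 g(y) = C1 + Integral(C2*airyai(-y) + C3*airybi(-y), y)


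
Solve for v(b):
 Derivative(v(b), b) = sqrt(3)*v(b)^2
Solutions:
 v(b) = -1/(C1 + sqrt(3)*b)


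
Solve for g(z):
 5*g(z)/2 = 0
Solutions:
 g(z) = 0


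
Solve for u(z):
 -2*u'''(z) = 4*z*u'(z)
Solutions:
 u(z) = C1 + Integral(C2*airyai(-2^(1/3)*z) + C3*airybi(-2^(1/3)*z), z)


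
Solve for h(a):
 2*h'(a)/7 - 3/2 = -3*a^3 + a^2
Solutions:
 h(a) = C1 - 21*a^4/8 + 7*a^3/6 + 21*a/4


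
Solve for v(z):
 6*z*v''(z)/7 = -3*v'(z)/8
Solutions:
 v(z) = C1 + C2*z^(9/16)


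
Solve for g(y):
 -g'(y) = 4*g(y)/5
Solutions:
 g(y) = C1*exp(-4*y/5)


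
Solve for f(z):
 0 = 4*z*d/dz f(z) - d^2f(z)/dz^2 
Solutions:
 f(z) = C1 + C2*erfi(sqrt(2)*z)


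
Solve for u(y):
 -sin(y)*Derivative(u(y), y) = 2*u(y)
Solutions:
 u(y) = C1*(cos(y) + 1)/(cos(y) - 1)


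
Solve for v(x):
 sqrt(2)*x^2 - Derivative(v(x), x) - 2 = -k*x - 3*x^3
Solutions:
 v(x) = C1 + k*x^2/2 + 3*x^4/4 + sqrt(2)*x^3/3 - 2*x


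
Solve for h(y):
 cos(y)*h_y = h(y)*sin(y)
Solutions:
 h(y) = C1/cos(y)


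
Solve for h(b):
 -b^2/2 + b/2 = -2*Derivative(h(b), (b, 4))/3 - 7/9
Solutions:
 h(b) = C1 + C2*b + C3*b^2 + C4*b^3 + b^6/480 - b^5/160 - 7*b^4/144


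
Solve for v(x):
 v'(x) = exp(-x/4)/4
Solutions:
 v(x) = C1 - 1/exp(x)^(1/4)


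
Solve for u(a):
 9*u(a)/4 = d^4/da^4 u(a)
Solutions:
 u(a) = C1*exp(-sqrt(6)*a/2) + C2*exp(sqrt(6)*a/2) + C3*sin(sqrt(6)*a/2) + C4*cos(sqrt(6)*a/2)


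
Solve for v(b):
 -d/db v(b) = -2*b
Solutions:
 v(b) = C1 + b^2


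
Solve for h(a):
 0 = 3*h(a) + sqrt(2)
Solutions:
 h(a) = -sqrt(2)/3


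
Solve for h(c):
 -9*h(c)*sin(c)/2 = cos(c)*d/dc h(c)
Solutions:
 h(c) = C1*cos(c)^(9/2)


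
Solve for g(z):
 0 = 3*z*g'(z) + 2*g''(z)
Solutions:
 g(z) = C1 + C2*erf(sqrt(3)*z/2)


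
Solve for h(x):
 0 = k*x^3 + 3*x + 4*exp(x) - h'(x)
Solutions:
 h(x) = C1 + k*x^4/4 + 3*x^2/2 + 4*exp(x)


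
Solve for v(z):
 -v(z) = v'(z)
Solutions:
 v(z) = C1*exp(-z)


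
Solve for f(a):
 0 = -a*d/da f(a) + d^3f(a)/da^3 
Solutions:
 f(a) = C1 + Integral(C2*airyai(a) + C3*airybi(a), a)


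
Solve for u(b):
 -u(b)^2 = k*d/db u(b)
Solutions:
 u(b) = k/(C1*k + b)


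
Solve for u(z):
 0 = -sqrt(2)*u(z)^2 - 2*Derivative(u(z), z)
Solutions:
 u(z) = 2/(C1 + sqrt(2)*z)


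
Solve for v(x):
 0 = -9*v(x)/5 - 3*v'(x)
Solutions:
 v(x) = C1*exp(-3*x/5)


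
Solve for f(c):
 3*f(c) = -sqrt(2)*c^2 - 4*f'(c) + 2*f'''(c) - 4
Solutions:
 f(c) = C1*exp(-6^(1/3)*c*(4*6^(1/3)/(sqrt(345) + 27)^(1/3) + (sqrt(345) + 27)^(1/3))/12)*sin(2^(1/3)*3^(1/6)*c*(-3^(2/3)*(sqrt(345) + 27)^(1/3)/12 + 2^(1/3)/(sqrt(345) + 27)^(1/3))) + C2*exp(-6^(1/3)*c*(4*6^(1/3)/(sqrt(345) + 27)^(1/3) + (sqrt(345) + 27)^(1/3))/12)*cos(2^(1/3)*3^(1/6)*c*(-3^(2/3)*(sqrt(345) + 27)^(1/3)/12 + 2^(1/3)/(sqrt(345) + 27)^(1/3))) + C3*exp(6^(1/3)*c*(4*6^(1/3)/(sqrt(345) + 27)^(1/3) + (sqrt(345) + 27)^(1/3))/6) - sqrt(2)*c^2/3 + 8*sqrt(2)*c/9 - 32*sqrt(2)/27 - 4/3


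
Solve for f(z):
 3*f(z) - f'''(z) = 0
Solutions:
 f(z) = C3*exp(3^(1/3)*z) + (C1*sin(3^(5/6)*z/2) + C2*cos(3^(5/6)*z/2))*exp(-3^(1/3)*z/2)


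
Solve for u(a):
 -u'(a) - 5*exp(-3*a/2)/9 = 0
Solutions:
 u(a) = C1 + 10*exp(-3*a/2)/27


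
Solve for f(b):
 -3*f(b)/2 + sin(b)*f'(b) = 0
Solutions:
 f(b) = C1*(cos(b) - 1)^(3/4)/(cos(b) + 1)^(3/4)


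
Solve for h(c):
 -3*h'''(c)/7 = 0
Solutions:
 h(c) = C1 + C2*c + C3*c^2


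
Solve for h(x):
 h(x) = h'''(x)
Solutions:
 h(x) = C3*exp(x) + (C1*sin(sqrt(3)*x/2) + C2*cos(sqrt(3)*x/2))*exp(-x/2)


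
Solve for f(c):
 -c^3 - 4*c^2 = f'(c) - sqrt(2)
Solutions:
 f(c) = C1 - c^4/4 - 4*c^3/3 + sqrt(2)*c


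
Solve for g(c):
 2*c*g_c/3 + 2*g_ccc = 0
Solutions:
 g(c) = C1 + Integral(C2*airyai(-3^(2/3)*c/3) + C3*airybi(-3^(2/3)*c/3), c)


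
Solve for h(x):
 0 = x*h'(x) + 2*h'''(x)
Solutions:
 h(x) = C1 + Integral(C2*airyai(-2^(2/3)*x/2) + C3*airybi(-2^(2/3)*x/2), x)


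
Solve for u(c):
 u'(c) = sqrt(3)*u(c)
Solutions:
 u(c) = C1*exp(sqrt(3)*c)


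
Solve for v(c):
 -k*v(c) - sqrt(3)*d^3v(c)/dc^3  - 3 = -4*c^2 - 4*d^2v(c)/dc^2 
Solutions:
 v(c) = C1*exp(c*(2^(2/3)*sqrt(3)*(81*k + sqrt((81*k - 128)^2 - 16384) - 128)^(1/3) - 3*2^(2/3)*I*(81*k + sqrt((81*k - 128)^2 - 16384) - 128)^(1/3) + 16*sqrt(3) - 384*2^(1/3)/((-sqrt(3) + 3*I)*(81*k + sqrt((81*k - 128)^2 - 16384) - 128)^(1/3)))/36) + C2*exp(c*(2^(2/3)*sqrt(3)*(81*k + sqrt((81*k - 128)^2 - 16384) - 128)^(1/3) + 3*2^(2/3)*I*(81*k + sqrt((81*k - 128)^2 - 16384) - 128)^(1/3) + 16*sqrt(3) + 384*2^(1/3)/((sqrt(3) + 3*I)*(81*k + sqrt((81*k - 128)^2 - 16384) - 128)^(1/3)))/36) + C3*exp(sqrt(3)*c*(-2^(2/3)*(81*k + sqrt((81*k - 128)^2 - 16384) - 128)^(1/3) + 8 - 32*2^(1/3)/(81*k + sqrt((81*k - 128)^2 - 16384) - 128)^(1/3))/18) + 4*c^2/k - 3/k + 32/k^2


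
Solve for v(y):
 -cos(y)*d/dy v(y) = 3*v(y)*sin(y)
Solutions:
 v(y) = C1*cos(y)^3


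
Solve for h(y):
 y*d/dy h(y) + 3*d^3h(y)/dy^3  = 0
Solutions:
 h(y) = C1 + Integral(C2*airyai(-3^(2/3)*y/3) + C3*airybi(-3^(2/3)*y/3), y)


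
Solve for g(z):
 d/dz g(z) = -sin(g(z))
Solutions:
 g(z) = -acos((-C1 - exp(2*z))/(C1 - exp(2*z))) + 2*pi
 g(z) = acos((-C1 - exp(2*z))/(C1 - exp(2*z)))


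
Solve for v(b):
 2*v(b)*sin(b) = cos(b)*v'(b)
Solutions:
 v(b) = C1/cos(b)^2


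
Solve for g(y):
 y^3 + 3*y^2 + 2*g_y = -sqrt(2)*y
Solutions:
 g(y) = C1 - y^4/8 - y^3/2 - sqrt(2)*y^2/4


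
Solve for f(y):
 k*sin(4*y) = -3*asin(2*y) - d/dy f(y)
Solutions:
 f(y) = C1 + k*cos(4*y)/4 - 3*y*asin(2*y) - 3*sqrt(1 - 4*y^2)/2


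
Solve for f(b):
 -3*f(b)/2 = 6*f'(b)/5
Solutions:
 f(b) = C1*exp(-5*b/4)


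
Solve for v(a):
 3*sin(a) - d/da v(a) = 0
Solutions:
 v(a) = C1 - 3*cos(a)


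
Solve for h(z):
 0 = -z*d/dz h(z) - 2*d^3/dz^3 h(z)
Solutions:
 h(z) = C1 + Integral(C2*airyai(-2^(2/3)*z/2) + C3*airybi(-2^(2/3)*z/2), z)


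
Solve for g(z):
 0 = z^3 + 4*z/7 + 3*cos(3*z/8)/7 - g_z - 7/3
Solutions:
 g(z) = C1 + z^4/4 + 2*z^2/7 - 7*z/3 + 8*sin(3*z/8)/7


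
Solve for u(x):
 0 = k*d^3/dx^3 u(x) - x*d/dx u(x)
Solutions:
 u(x) = C1 + Integral(C2*airyai(x*(1/k)^(1/3)) + C3*airybi(x*(1/k)^(1/3)), x)


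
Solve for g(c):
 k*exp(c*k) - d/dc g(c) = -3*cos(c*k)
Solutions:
 g(c) = C1 + exp(c*k) + 3*sin(c*k)/k


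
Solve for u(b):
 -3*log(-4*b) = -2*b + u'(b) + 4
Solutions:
 u(b) = C1 + b^2 - 3*b*log(-b) + b*(-6*log(2) - 1)


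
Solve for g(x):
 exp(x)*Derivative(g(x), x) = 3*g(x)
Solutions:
 g(x) = C1*exp(-3*exp(-x))


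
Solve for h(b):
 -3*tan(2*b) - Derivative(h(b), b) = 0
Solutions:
 h(b) = C1 + 3*log(cos(2*b))/2


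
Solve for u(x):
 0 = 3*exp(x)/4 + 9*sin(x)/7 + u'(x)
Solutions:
 u(x) = C1 - 3*exp(x)/4 + 9*cos(x)/7


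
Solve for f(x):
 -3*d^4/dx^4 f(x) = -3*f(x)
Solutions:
 f(x) = C1*exp(-x) + C2*exp(x) + C3*sin(x) + C4*cos(x)


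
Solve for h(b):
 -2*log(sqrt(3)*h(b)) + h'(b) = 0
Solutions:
 -Integral(1/(2*log(_y) + log(3)), (_y, h(b))) = C1 - b


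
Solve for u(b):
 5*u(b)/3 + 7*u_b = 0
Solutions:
 u(b) = C1*exp(-5*b/21)


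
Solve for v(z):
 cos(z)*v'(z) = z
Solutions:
 v(z) = C1 + Integral(z/cos(z), z)


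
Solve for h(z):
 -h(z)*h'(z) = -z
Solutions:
 h(z) = -sqrt(C1 + z^2)
 h(z) = sqrt(C1 + z^2)


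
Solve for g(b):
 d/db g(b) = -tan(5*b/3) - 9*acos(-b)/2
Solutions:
 g(b) = C1 - 9*b*acos(-b)/2 - 9*sqrt(1 - b^2)/2 + 3*log(cos(5*b/3))/5


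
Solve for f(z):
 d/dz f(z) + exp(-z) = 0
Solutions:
 f(z) = C1 + exp(-z)


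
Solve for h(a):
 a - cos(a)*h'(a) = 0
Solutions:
 h(a) = C1 + Integral(a/cos(a), a)


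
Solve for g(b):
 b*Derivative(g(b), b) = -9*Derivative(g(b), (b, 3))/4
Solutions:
 g(b) = C1 + Integral(C2*airyai(-2^(2/3)*3^(1/3)*b/3) + C3*airybi(-2^(2/3)*3^(1/3)*b/3), b)


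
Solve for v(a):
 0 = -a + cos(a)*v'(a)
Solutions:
 v(a) = C1 + Integral(a/cos(a), a)


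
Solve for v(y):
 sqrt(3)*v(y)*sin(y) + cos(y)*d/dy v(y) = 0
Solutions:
 v(y) = C1*cos(y)^(sqrt(3))


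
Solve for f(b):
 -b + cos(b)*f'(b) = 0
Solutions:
 f(b) = C1 + Integral(b/cos(b), b)


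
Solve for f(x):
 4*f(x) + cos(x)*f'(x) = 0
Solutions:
 f(x) = C1*(sin(x)^2 - 2*sin(x) + 1)/(sin(x)^2 + 2*sin(x) + 1)


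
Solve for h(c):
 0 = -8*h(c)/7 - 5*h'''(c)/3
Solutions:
 h(c) = C3*exp(-2*3^(1/3)*35^(2/3)*c/35) + (C1*sin(3^(5/6)*35^(2/3)*c/35) + C2*cos(3^(5/6)*35^(2/3)*c/35))*exp(3^(1/3)*35^(2/3)*c/35)


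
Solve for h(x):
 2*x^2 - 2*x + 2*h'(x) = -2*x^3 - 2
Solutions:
 h(x) = C1 - x^4/4 - x^3/3 + x^2/2 - x


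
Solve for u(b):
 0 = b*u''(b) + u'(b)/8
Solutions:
 u(b) = C1 + C2*b^(7/8)


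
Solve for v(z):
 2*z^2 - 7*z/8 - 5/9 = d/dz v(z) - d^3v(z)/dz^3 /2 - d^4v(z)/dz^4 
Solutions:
 v(z) = C1 + C2*exp(-z*((6*sqrt(318) + 107)^(-1/3) + 2 + (6*sqrt(318) + 107)^(1/3))/12)*sin(sqrt(3)*z*(-(6*sqrt(318) + 107)^(1/3) + (6*sqrt(318) + 107)^(-1/3))/12) + C3*exp(-z*((6*sqrt(318) + 107)^(-1/3) + 2 + (6*sqrt(318) + 107)^(1/3))/12)*cos(sqrt(3)*z*(-(6*sqrt(318) + 107)^(1/3) + (6*sqrt(318) + 107)^(-1/3))/12) + C4*exp(z*(-1 + (6*sqrt(318) + 107)^(-1/3) + (6*sqrt(318) + 107)^(1/3))/6) + 2*z^3/3 - 7*z^2/16 + 13*z/9


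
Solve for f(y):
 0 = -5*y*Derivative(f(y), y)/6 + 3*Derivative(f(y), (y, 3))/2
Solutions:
 f(y) = C1 + Integral(C2*airyai(15^(1/3)*y/3) + C3*airybi(15^(1/3)*y/3), y)


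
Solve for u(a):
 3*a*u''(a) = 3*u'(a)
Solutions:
 u(a) = C1 + C2*a^2


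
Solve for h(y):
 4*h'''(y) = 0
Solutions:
 h(y) = C1 + C2*y + C3*y^2


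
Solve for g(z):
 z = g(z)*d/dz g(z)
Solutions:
 g(z) = -sqrt(C1 + z^2)
 g(z) = sqrt(C1 + z^2)


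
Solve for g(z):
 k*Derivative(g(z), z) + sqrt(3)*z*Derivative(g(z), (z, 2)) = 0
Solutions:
 g(z) = C1 + z^(-sqrt(3)*re(k)/3 + 1)*(C2*sin(sqrt(3)*log(z)*Abs(im(k))/3) + C3*cos(sqrt(3)*log(z)*im(k)/3))


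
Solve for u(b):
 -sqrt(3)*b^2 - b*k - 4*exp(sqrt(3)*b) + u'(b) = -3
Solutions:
 u(b) = C1 + sqrt(3)*b^3/3 + b^2*k/2 - 3*b + 4*sqrt(3)*exp(sqrt(3)*b)/3


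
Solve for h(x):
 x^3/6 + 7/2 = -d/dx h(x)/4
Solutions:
 h(x) = C1 - x^4/6 - 14*x


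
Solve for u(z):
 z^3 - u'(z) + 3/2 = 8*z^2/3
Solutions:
 u(z) = C1 + z^4/4 - 8*z^3/9 + 3*z/2


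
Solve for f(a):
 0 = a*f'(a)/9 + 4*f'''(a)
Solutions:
 f(a) = C1 + Integral(C2*airyai(-6^(1/3)*a/6) + C3*airybi(-6^(1/3)*a/6), a)


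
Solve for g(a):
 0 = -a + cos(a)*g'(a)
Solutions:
 g(a) = C1 + Integral(a/cos(a), a)


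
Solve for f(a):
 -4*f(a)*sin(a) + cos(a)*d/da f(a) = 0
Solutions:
 f(a) = C1/cos(a)^4


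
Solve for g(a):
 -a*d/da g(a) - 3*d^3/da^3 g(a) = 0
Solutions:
 g(a) = C1 + Integral(C2*airyai(-3^(2/3)*a/3) + C3*airybi(-3^(2/3)*a/3), a)


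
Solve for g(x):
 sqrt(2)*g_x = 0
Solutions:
 g(x) = C1


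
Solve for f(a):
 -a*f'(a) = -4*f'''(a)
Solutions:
 f(a) = C1 + Integral(C2*airyai(2^(1/3)*a/2) + C3*airybi(2^(1/3)*a/2), a)


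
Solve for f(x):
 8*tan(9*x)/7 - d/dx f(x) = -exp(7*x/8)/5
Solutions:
 f(x) = C1 + 8*exp(7*x/8)/35 - 8*log(cos(9*x))/63


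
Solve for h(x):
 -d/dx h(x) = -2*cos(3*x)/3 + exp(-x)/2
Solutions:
 h(x) = C1 + 2*sin(3*x)/9 + exp(-x)/2


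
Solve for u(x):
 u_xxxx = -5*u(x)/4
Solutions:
 u(x) = (C1*sin(5^(1/4)*x/2) + C2*cos(5^(1/4)*x/2))*exp(-5^(1/4)*x/2) + (C3*sin(5^(1/4)*x/2) + C4*cos(5^(1/4)*x/2))*exp(5^(1/4)*x/2)


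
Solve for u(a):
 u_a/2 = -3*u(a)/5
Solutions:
 u(a) = C1*exp(-6*a/5)


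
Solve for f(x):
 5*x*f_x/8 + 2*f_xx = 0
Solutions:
 f(x) = C1 + C2*erf(sqrt(10)*x/8)


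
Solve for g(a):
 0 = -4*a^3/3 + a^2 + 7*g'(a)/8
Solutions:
 g(a) = C1 + 8*a^4/21 - 8*a^3/21


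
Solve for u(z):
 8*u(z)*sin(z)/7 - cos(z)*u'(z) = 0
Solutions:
 u(z) = C1/cos(z)^(8/7)


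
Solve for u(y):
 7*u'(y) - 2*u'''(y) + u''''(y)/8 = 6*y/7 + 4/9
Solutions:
 u(y) = C1 + C2*exp(2*y) + C3*exp(y*(7 - sqrt(77))) + C4*exp(y*(7 + sqrt(77))) + 3*y^2/49 + 4*y/63


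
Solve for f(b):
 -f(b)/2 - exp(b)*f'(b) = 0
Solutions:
 f(b) = C1*exp(exp(-b)/2)


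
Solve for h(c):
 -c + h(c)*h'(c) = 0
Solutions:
 h(c) = -sqrt(C1 + c^2)
 h(c) = sqrt(C1 + c^2)


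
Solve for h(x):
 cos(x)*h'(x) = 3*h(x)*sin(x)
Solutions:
 h(x) = C1/cos(x)^3


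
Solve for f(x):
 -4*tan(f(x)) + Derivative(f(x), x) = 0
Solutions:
 f(x) = pi - asin(C1*exp(4*x))
 f(x) = asin(C1*exp(4*x))


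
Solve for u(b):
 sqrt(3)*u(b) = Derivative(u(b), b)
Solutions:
 u(b) = C1*exp(sqrt(3)*b)


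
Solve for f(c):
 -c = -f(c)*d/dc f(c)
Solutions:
 f(c) = -sqrt(C1 + c^2)
 f(c) = sqrt(C1 + c^2)


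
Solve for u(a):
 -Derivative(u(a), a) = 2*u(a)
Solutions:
 u(a) = C1*exp(-2*a)


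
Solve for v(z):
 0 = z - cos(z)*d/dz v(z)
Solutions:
 v(z) = C1 + Integral(z/cos(z), z)


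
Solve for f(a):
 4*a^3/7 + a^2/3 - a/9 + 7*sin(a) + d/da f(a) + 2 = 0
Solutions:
 f(a) = C1 - a^4/7 - a^3/9 + a^2/18 - 2*a + 7*cos(a)


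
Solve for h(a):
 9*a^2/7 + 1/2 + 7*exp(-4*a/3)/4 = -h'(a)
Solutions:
 h(a) = C1 - 3*a^3/7 - a/2 + 21*exp(-4*a/3)/16


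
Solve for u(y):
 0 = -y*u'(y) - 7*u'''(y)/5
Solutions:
 u(y) = C1 + Integral(C2*airyai(-5^(1/3)*7^(2/3)*y/7) + C3*airybi(-5^(1/3)*7^(2/3)*y/7), y)


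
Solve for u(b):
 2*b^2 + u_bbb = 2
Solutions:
 u(b) = C1 + C2*b + C3*b^2 - b^5/30 + b^3/3


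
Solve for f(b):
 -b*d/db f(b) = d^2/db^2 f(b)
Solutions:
 f(b) = C1 + C2*erf(sqrt(2)*b/2)


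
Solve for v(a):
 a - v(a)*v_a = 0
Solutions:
 v(a) = -sqrt(C1 + a^2)
 v(a) = sqrt(C1 + a^2)


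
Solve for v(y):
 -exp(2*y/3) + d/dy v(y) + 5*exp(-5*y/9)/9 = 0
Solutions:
 v(y) = C1 + 3*exp(2*y/3)/2 + exp(-5*y/9)


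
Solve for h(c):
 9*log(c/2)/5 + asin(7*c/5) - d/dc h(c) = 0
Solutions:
 h(c) = C1 + 9*c*log(c)/5 + c*asin(7*c/5) - 9*c/5 - 9*c*log(2)/5 + sqrt(25 - 49*c^2)/7


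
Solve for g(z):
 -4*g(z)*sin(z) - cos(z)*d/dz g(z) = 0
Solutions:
 g(z) = C1*cos(z)^4


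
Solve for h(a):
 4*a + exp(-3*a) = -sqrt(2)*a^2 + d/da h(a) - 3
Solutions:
 h(a) = C1 + sqrt(2)*a^3/3 + 2*a^2 + 3*a - exp(-3*a)/3


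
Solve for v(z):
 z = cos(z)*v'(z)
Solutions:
 v(z) = C1 + Integral(z/cos(z), z)


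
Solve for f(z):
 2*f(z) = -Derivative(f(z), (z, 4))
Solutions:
 f(z) = (C1*sin(2^(3/4)*z/2) + C2*cos(2^(3/4)*z/2))*exp(-2^(3/4)*z/2) + (C3*sin(2^(3/4)*z/2) + C4*cos(2^(3/4)*z/2))*exp(2^(3/4)*z/2)


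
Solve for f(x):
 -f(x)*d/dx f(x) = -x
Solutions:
 f(x) = -sqrt(C1 + x^2)
 f(x) = sqrt(C1 + x^2)


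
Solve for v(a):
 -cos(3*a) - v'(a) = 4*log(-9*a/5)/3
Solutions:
 v(a) = C1 - 4*a*log(-a)/3 - 3*a*log(3) + a*log(15)/3 + 4*a/3 + a*log(5) - sin(3*a)/3


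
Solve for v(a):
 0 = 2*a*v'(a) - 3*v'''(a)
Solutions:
 v(a) = C1 + Integral(C2*airyai(2^(1/3)*3^(2/3)*a/3) + C3*airybi(2^(1/3)*3^(2/3)*a/3), a)


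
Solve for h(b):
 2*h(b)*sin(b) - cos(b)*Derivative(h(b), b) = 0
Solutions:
 h(b) = C1/cos(b)^2


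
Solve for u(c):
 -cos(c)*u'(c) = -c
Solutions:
 u(c) = C1 + Integral(c/cos(c), c)


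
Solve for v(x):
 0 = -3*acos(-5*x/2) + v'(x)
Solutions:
 v(x) = C1 + 3*x*acos(-5*x/2) + 3*sqrt(4 - 25*x^2)/5


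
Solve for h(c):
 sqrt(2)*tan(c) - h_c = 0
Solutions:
 h(c) = C1 - sqrt(2)*log(cos(c))


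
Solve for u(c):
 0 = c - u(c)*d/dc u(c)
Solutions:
 u(c) = -sqrt(C1 + c^2)
 u(c) = sqrt(C1 + c^2)


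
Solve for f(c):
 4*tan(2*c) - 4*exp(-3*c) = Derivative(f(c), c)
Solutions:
 f(c) = C1 + log(tan(2*c)^2 + 1) + 4*exp(-3*c)/3


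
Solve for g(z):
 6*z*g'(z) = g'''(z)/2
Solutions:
 g(z) = C1 + Integral(C2*airyai(12^(1/3)*z) + C3*airybi(12^(1/3)*z), z)


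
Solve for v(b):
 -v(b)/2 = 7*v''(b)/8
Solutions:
 v(b) = C1*sin(2*sqrt(7)*b/7) + C2*cos(2*sqrt(7)*b/7)


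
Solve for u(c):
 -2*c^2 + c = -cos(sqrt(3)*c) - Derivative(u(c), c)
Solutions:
 u(c) = C1 + 2*c^3/3 - c^2/2 - sqrt(3)*sin(sqrt(3)*c)/3


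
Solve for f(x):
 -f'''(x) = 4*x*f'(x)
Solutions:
 f(x) = C1 + Integral(C2*airyai(-2^(2/3)*x) + C3*airybi(-2^(2/3)*x), x)


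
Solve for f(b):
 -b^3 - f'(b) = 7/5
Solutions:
 f(b) = C1 - b^4/4 - 7*b/5


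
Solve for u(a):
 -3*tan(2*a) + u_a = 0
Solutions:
 u(a) = C1 - 3*log(cos(2*a))/2


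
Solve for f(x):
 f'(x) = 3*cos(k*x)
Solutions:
 f(x) = C1 + 3*sin(k*x)/k


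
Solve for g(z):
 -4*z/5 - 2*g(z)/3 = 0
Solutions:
 g(z) = -6*z/5


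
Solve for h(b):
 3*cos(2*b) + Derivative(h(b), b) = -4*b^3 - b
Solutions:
 h(b) = C1 - b^4 - b^2/2 - 3*sin(2*b)/2


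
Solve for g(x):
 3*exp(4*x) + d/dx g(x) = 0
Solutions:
 g(x) = C1 - 3*exp(4*x)/4


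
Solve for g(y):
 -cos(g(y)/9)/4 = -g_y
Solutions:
 -y/4 - 9*log(sin(g(y)/9) - 1)/2 + 9*log(sin(g(y)/9) + 1)/2 = C1


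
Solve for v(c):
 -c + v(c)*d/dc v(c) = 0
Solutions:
 v(c) = -sqrt(C1 + c^2)
 v(c) = sqrt(C1 + c^2)


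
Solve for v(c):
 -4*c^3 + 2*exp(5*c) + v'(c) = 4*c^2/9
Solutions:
 v(c) = C1 + c^4 + 4*c^3/27 - 2*exp(5*c)/5


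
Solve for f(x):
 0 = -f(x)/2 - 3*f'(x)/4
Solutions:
 f(x) = C1*exp(-2*x/3)


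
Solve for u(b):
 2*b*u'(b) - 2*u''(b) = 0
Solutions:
 u(b) = C1 + C2*erfi(sqrt(2)*b/2)
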